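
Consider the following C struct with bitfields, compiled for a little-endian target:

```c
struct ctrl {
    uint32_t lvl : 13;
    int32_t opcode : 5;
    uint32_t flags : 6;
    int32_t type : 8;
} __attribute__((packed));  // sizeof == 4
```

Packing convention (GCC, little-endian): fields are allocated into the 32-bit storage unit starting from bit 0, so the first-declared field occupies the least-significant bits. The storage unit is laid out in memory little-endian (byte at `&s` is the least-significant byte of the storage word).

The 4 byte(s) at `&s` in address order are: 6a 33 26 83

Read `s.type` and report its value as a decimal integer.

[0]=0x6a [1]=0x33 [2]=0x26 [3]=0x83 (little-endian) → word 0x8326336a
lvl [0+:13] = (word>>0) & 0x1fff = 4970
opcode [13+:5] = (word>>13) & 0x1f = 17
flags [18+:6] = (word>>18) & 0x3f = 9
type [24+:8] = (word>>24) & 0xff = 131  ←
type signed 8b, MSB=1: 131 - 256 = -125

-125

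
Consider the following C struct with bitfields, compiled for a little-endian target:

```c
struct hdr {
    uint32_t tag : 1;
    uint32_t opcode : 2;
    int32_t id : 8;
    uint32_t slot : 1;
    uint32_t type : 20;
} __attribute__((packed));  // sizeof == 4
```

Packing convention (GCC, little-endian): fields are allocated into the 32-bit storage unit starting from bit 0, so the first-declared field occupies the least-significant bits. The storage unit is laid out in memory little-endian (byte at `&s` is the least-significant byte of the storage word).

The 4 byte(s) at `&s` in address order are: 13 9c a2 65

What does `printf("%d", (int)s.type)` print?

416297

[0]=0x13 [1]=0x9c [2]=0xa2 [3]=0x65 (little-endian) → word 0x65a29c13
tag [0+:1] = (word>>0) & 0x1 = 1
opcode [1+:2] = (word>>1) & 0x3 = 1
id [3+:8] = (word>>3) & 0xff = 130
slot [11+:1] = (word>>11) & 0x1 = 1
type [12+:20] = (word>>12) & 0xfffff = 416297  ←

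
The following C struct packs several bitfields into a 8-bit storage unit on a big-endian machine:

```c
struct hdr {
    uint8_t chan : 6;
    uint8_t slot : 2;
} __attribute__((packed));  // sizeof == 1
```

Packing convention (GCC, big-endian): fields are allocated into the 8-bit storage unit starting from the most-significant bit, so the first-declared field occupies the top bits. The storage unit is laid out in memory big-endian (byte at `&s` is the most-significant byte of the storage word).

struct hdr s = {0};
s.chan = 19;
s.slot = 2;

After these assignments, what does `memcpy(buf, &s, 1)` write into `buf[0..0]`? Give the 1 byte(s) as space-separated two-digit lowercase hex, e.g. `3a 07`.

chan:6 = 19 → 0x13 << 2 → word 0x4c
slot:2 = 2 → 0x2 << 0 → word 0x4e
word = 0x4e → big-endian bytes:
  [0]=0x4e

4e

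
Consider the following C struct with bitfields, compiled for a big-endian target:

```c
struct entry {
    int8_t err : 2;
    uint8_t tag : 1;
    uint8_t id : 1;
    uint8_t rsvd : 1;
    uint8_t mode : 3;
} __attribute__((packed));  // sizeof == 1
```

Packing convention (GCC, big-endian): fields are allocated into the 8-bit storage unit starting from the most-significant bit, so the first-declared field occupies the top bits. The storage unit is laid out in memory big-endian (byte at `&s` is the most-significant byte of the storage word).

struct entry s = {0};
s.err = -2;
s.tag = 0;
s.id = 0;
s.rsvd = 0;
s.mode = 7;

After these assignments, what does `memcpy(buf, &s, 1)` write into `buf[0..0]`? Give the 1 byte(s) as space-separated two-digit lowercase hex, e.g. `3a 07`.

[6+:2] err=-2 & 0x3 = 0x2; word=0x80
[5+:1] tag=0 & 0x1 = 0x0; word=0x80
[4+:1] id=0 & 0x1 = 0x0; word=0x80
[3+:1] rsvd=0 & 0x1 = 0x0; word=0x80
[0+:3] mode=7 & 0x7 = 0x7; word=0x87
word = 0x87 → big-endian bytes:
  [0]=0x87

87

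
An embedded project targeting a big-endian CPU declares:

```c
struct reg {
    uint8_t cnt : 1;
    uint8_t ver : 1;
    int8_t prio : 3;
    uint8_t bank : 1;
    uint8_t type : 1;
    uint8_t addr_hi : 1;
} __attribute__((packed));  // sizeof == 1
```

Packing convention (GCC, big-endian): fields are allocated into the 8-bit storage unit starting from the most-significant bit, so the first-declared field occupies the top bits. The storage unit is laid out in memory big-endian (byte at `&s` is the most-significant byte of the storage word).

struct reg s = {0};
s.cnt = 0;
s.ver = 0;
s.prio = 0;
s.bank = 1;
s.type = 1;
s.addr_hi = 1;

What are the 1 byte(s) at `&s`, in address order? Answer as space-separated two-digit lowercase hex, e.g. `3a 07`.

cnt (1b) val=0 bits=0x0 at bit 7: 0x00
ver (1b) val=0 bits=0x0 at bit 6: 0x00
prio (3b) val=0 bits=0x0 at bit 3: 0x00
bank (1b) val=1 bits=0x1 at bit 2: 0x04
type (1b) val=1 bits=0x1 at bit 1: 0x06
addr_hi (1b) val=1 bits=0x1 at bit 0: 0x07
word = 0x07 → big-endian bytes:
  [0]=0x07

07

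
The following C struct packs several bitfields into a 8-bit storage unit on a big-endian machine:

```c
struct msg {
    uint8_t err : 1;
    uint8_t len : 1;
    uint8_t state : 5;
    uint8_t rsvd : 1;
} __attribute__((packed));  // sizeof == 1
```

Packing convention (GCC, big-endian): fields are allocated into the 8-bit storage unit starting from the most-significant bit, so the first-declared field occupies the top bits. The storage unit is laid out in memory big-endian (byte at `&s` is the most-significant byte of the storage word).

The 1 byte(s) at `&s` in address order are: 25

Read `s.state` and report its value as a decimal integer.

[0]=0x25 (big-endian) → word 0x25
err [7+:1] = (word>>7) & 0x1 = 0
len [6+:1] = (word>>6) & 0x1 = 0
state [1+:5] = (word>>1) & 0x1f = 18  ←
rsvd [0+:1] = (word>>0) & 0x1 = 1

18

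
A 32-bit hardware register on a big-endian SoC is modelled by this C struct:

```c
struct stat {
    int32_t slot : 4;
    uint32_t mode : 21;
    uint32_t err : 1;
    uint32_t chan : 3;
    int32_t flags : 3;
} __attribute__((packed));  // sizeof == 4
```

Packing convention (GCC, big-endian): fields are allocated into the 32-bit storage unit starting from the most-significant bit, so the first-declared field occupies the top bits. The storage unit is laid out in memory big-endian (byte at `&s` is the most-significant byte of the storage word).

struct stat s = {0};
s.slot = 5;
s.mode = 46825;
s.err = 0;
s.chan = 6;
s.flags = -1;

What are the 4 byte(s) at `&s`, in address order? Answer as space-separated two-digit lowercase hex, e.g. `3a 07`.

slot (4b) val=5 bits=0x5 at bit 28: 0x50000000
mode (21b) val=46825 bits=0xb6e9 at bit 7: 0x505b7480
err (1b) val=0 bits=0x0 at bit 6: 0x505b7480
chan (3b) val=6 bits=0x6 at bit 3: 0x505b74b0
flags (3b) val=-1 bits=0x7 at bit 0: 0x505b74b7
word = 0x505b74b7 → big-endian bytes:
  [0]=0x50  [1]=0x5b  [2]=0x74  [3]=0xb7

50 5b 74 b7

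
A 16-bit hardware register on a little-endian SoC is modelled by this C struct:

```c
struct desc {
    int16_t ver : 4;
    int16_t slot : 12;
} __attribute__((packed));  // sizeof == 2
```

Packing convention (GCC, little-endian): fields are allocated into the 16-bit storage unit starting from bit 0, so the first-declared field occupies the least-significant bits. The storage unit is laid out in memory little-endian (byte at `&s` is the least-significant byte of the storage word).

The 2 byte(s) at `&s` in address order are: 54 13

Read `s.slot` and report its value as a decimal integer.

309

[0]=0x54 [1]=0x13 (little-endian) → word 0x1354
ver:4 @ bit 0 → (0x1354>>0)&0xf = 0x4
slot:12 @ bit 4 → (0x1354>>4)&0xfff = 0x135  ←
slot signed 12b, MSB=0: value = 309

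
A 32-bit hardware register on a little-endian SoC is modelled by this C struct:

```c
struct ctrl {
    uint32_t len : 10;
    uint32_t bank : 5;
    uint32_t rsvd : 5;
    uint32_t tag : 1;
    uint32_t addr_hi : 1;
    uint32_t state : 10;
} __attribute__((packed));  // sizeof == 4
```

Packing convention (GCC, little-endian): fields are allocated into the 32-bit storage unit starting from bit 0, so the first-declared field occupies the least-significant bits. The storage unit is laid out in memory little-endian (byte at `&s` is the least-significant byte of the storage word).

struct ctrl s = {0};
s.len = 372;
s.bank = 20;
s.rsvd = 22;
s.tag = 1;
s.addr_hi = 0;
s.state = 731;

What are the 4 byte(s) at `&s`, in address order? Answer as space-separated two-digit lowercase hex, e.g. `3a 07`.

74 51 db b6

len:10 = 372 → 0x174 << 0 → word 0x00000174
bank:5 = 20 → 0x14 << 10 → word 0x00005174
rsvd:5 = 22 → 0x16 << 15 → word 0x000b5174
tag:1 = 1 → 0x1 << 20 → word 0x001b5174
addr_hi:1 = 0 → 0x0 << 21 → word 0x001b5174
state:10 = 731 → 0x2db << 22 → word 0xb6db5174
word = 0xb6db5174 → little-endian bytes:
  [0]=0x74  [1]=0x51  [2]=0xdb  [3]=0xb6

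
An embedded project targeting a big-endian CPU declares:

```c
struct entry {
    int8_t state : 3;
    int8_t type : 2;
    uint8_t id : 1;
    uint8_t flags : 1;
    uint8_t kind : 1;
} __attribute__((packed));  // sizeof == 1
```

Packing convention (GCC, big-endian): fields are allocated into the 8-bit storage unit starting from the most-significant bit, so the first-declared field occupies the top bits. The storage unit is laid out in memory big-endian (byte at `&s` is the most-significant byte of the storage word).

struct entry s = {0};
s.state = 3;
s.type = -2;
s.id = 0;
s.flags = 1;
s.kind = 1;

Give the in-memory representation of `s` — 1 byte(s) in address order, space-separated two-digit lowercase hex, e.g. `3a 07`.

state (3b) val=3 bits=0x3 at bit 5: 0x60
type (2b) val=-2 bits=0x2 at bit 3: 0x70
id (1b) val=0 bits=0x0 at bit 2: 0x70
flags (1b) val=1 bits=0x1 at bit 1: 0x72
kind (1b) val=1 bits=0x1 at bit 0: 0x73
word = 0x73 → big-endian bytes:
  [0]=0x73

73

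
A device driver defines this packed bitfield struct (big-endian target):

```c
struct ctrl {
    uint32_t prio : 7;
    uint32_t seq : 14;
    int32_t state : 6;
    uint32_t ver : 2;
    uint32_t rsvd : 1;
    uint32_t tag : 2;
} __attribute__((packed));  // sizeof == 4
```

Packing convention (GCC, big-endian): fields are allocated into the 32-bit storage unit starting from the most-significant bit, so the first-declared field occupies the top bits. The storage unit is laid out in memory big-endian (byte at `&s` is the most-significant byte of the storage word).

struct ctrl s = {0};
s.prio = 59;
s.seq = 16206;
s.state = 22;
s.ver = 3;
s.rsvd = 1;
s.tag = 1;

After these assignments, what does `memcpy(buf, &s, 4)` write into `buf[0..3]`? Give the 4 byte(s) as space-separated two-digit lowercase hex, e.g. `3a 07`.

77 fa 72 dd

prio (7b) val=59 bits=0x3b at bit 25: 0x76000000
seq (14b) val=16206 bits=0x3f4e at bit 11: 0x77fa7000
state (6b) val=22 bits=0x16 at bit 5: 0x77fa72c0
ver (2b) val=3 bits=0x3 at bit 3: 0x77fa72d8
rsvd (1b) val=1 bits=0x1 at bit 2: 0x77fa72dc
tag (2b) val=1 bits=0x1 at bit 0: 0x77fa72dd
word = 0x77fa72dd → big-endian bytes:
  [0]=0x77  [1]=0xfa  [2]=0x72  [3]=0xdd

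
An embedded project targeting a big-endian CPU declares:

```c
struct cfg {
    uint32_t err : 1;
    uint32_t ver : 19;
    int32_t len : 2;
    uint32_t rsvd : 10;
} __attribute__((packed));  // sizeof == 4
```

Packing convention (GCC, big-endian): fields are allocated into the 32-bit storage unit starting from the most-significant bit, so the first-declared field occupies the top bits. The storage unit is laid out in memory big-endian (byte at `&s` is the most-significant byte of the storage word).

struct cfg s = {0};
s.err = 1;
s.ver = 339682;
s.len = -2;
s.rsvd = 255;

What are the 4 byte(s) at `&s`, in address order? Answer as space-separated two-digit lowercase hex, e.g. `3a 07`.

err:1 = 1 → 0x1 << 31 → word 0x80000000
ver:19 = 339682 → 0x52ee2 << 12 → word 0xd2ee2000
len:2 = -2 → 0x2 << 10 → word 0xd2ee2800
rsvd:10 = 255 → 0xff << 0 → word 0xd2ee28ff
word = 0xd2ee28ff → big-endian bytes:
  [0]=0xd2  [1]=0xee  [2]=0x28  [3]=0xff

d2 ee 28 ff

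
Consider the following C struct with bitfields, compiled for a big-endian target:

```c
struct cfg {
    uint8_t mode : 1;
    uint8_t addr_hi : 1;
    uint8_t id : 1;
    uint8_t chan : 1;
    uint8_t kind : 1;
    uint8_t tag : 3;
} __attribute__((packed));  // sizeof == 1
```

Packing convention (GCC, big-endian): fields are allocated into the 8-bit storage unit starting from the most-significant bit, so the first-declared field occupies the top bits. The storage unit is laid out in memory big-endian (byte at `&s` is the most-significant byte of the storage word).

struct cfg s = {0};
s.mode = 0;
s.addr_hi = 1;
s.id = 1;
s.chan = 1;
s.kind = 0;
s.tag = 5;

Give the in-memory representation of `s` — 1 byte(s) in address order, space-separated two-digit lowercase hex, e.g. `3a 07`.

mode:1 = 0 → 0x0 << 7 → word 0x00
addr_hi:1 = 1 → 0x1 << 6 → word 0x40
id:1 = 1 → 0x1 << 5 → word 0x60
chan:1 = 1 → 0x1 << 4 → word 0x70
kind:1 = 0 → 0x0 << 3 → word 0x70
tag:3 = 5 → 0x5 << 0 → word 0x75
word = 0x75 → big-endian bytes:
  [0]=0x75

75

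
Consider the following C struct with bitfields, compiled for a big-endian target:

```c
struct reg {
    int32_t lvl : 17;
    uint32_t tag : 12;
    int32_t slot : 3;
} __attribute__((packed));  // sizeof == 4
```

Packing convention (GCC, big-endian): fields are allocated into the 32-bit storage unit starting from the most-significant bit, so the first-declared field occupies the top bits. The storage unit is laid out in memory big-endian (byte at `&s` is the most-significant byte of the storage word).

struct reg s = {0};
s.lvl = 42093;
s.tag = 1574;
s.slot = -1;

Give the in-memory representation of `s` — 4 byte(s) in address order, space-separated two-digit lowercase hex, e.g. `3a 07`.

[15+:17] lvl=42093 & 0x1ffff = 0xa46d; word=0x52368000
[3+:12] tag=1574 & 0xfff = 0x626; word=0x5236b130
[0+:3] slot=-1 & 0x7 = 0x7; word=0x5236b137
word = 0x5236b137 → big-endian bytes:
  [0]=0x52  [1]=0x36  [2]=0xb1  [3]=0x37

52 36 b1 37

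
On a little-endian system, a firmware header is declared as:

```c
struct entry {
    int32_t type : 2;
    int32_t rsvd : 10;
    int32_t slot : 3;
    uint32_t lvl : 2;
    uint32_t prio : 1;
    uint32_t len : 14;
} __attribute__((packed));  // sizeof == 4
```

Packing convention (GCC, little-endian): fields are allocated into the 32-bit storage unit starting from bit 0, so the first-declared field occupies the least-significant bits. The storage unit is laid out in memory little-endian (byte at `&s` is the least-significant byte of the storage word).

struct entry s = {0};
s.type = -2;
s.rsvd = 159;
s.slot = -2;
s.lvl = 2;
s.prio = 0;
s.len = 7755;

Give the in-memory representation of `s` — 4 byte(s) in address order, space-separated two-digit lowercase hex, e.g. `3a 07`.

type:2 = -2 → 0x2 << 0 → word 0x00000002
rsvd:10 = 159 → 0x9f << 2 → word 0x0000027e
slot:3 = -2 → 0x6 << 12 → word 0x0000627e
lvl:2 = 2 → 0x2 << 15 → word 0x0001627e
prio:1 = 0 → 0x0 << 17 → word 0x0001627e
len:14 = 7755 → 0x1e4b << 18 → word 0x792d627e
word = 0x792d627e → little-endian bytes:
  [0]=0x7e  [1]=0x62  [2]=0x2d  [3]=0x79

7e 62 2d 79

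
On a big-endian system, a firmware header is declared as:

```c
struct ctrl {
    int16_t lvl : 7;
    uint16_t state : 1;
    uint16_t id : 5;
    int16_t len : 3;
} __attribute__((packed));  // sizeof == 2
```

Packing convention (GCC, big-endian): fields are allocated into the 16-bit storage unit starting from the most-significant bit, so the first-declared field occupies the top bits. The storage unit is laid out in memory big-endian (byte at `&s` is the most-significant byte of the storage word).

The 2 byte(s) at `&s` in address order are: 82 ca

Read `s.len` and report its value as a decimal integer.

2

[0]=0x82 [1]=0xca (big-endian) → word 0x82ca
lvl [9+:7] = (word>>9) & 0x7f = 65
state [8+:1] = (word>>8) & 0x1 = 0
id [3+:5] = (word>>3) & 0x1f = 25
len [0+:3] = (word>>0) & 0x7 = 2  ←
len signed 3b, MSB=0: value = 2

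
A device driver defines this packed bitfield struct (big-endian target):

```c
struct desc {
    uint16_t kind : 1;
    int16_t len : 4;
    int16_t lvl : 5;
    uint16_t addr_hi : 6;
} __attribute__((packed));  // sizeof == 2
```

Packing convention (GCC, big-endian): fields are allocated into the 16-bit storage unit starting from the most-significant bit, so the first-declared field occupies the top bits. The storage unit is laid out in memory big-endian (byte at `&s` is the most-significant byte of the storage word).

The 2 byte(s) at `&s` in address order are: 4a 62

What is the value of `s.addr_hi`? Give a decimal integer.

34

[0]=0x4a [1]=0x62 (big-endian) → word 0x4a62
kind [15+:1] = (word>>15) & 0x1 = 0
len [11+:4] = (word>>11) & 0xf = 9
lvl [6+:5] = (word>>6) & 0x1f = 9
addr_hi [0+:6] = (word>>0) & 0x3f = 34  ←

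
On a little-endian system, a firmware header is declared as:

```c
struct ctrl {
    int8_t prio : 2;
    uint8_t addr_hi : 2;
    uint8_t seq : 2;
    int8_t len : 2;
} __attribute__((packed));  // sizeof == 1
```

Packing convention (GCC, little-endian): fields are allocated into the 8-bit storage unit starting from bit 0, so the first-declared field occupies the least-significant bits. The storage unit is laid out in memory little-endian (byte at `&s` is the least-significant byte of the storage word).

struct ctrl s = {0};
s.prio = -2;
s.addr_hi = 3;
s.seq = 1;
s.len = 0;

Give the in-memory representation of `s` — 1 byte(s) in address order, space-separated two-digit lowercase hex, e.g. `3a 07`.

1e

[0+:2] prio=-2 & 0x3 = 0x2; word=0x02
[2+:2] addr_hi=3 & 0x3 = 0x3; word=0x0e
[4+:2] seq=1 & 0x3 = 0x1; word=0x1e
[6+:2] len=0 & 0x3 = 0x0; word=0x1e
word = 0x1e → little-endian bytes:
  [0]=0x1e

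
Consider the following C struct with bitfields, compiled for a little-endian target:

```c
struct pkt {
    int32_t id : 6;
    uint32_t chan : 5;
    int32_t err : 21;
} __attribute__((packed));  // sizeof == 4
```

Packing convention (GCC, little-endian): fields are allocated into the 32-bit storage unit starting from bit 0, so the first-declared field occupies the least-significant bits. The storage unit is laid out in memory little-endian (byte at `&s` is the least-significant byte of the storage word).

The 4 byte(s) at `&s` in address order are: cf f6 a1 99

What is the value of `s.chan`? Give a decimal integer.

[0]=0xcf [1]=0xf6 [2]=0xa1 [3]=0x99 (little-endian) → word 0x99a1f6cf
id [0+:6] = (word>>0) & 0x3f = 15
chan [6+:5] = (word>>6) & 0x1f = 27  ←
err [11+:21] = (word>>11) & 0x1fffff = 1258558

27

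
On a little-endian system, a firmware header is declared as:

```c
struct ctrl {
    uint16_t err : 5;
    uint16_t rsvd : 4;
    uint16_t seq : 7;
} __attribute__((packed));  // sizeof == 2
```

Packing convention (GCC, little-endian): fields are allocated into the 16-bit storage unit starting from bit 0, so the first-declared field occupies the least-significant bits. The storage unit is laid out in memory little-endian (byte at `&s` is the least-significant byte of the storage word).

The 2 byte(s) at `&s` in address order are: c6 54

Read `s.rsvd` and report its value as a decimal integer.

6

[0]=0xc6 [1]=0x54 (little-endian) → word 0x54c6
err [0+:5] = (word>>0) & 0x1f = 6
rsvd [5+:4] = (word>>5) & 0xf = 6  ←
seq [9+:7] = (word>>9) & 0x7f = 42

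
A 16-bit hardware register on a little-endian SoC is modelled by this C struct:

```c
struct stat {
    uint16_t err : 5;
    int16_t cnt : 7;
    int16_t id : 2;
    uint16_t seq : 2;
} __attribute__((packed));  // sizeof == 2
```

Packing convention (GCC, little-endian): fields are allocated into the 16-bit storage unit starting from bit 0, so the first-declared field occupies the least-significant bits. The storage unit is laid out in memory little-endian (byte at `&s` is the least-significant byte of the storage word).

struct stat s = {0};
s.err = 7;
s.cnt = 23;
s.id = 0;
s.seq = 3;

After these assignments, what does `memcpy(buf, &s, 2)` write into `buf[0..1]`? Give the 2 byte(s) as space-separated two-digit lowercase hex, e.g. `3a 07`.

e7 c2

[0+:5] err=7 & 0x1f = 0x7; word=0x0007
[5+:7] cnt=23 & 0x7f = 0x17; word=0x02e7
[12+:2] id=0 & 0x3 = 0x0; word=0x02e7
[14+:2] seq=3 & 0x3 = 0x3; word=0xc2e7
word = 0xc2e7 → little-endian bytes:
  [0]=0xe7  [1]=0xc2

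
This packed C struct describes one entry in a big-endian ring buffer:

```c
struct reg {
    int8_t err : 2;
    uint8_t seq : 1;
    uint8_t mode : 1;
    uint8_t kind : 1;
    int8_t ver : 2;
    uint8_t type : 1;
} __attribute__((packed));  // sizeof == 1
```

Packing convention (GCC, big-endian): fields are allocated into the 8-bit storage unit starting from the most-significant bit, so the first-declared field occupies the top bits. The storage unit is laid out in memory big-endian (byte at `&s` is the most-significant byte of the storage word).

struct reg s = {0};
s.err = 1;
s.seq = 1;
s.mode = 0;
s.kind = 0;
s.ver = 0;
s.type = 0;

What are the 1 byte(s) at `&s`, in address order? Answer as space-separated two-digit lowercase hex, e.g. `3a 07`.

60

[6+:2] err=1 & 0x3 = 0x1; word=0x40
[5+:1] seq=1 & 0x1 = 0x1; word=0x60
[4+:1] mode=0 & 0x1 = 0x0; word=0x60
[3+:1] kind=0 & 0x1 = 0x0; word=0x60
[1+:2] ver=0 & 0x3 = 0x0; word=0x60
[0+:1] type=0 & 0x1 = 0x0; word=0x60
word = 0x60 → big-endian bytes:
  [0]=0x60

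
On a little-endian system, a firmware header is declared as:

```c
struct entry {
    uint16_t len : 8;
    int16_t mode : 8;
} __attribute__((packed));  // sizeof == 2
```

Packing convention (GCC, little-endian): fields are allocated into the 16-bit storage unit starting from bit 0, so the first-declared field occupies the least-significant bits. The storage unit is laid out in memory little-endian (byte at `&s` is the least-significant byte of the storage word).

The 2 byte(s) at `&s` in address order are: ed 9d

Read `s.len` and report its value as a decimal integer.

[0]=0xed [1]=0x9d (little-endian) → word 0x9ded
len:8 @ bit 0 → (0x9ded>>0)&0xff = 0xed  ←
mode:8 @ bit 8 → (0x9ded>>8)&0xff = 0x9d

237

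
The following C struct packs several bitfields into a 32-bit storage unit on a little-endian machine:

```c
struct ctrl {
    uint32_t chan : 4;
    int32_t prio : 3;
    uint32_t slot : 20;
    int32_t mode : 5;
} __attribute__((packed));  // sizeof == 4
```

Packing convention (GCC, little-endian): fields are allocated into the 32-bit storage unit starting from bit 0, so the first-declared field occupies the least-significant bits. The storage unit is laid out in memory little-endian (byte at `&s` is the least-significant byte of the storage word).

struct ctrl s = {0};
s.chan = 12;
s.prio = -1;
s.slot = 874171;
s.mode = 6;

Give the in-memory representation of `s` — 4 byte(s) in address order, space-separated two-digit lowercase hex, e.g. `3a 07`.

chan (4b) val=12 bits=0xc at bit 0: 0x0000000c
prio (3b) val=-1 bits=0x7 at bit 4: 0x0000007c
slot (20b) val=874171 bits=0xd56bb at bit 7: 0x06ab5dfc
mode (5b) val=6 bits=0x6 at bit 27: 0x36ab5dfc
word = 0x36ab5dfc → little-endian bytes:
  [0]=0xfc  [1]=0x5d  [2]=0xab  [3]=0x36

fc 5d ab 36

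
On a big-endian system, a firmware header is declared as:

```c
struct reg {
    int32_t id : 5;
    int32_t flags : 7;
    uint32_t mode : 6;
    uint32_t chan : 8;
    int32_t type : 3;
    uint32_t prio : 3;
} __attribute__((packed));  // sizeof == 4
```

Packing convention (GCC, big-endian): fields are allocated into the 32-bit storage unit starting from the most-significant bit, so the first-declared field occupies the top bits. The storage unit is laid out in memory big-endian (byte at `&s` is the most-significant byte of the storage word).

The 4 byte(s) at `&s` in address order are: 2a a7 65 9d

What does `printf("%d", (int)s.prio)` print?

5

[0]=0x2a [1]=0xa7 [2]=0x65 [3]=0x9d (big-endian) → word 0x2aa7659d
id [27+:5] = (word>>27) & 0x1f = 5
flags [20+:7] = (word>>20) & 0x7f = 42
mode [14+:6] = (word>>14) & 0x3f = 29
chan [6+:8] = (word>>6) & 0xff = 150
type [3+:3] = (word>>3) & 0x7 = 3
prio [0+:3] = (word>>0) & 0x7 = 5  ←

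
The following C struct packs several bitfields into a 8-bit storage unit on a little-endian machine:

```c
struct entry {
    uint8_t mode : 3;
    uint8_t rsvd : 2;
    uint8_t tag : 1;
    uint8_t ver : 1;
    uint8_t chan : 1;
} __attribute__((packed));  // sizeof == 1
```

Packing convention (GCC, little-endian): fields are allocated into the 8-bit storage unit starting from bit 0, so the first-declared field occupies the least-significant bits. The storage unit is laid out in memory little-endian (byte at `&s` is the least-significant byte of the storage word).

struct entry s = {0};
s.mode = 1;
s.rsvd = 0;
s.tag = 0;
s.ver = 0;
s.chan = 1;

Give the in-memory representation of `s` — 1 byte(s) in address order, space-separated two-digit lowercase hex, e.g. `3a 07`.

mode:3 = 1 → 0x1 << 0 → word 0x01
rsvd:2 = 0 → 0x0 << 3 → word 0x01
tag:1 = 0 → 0x0 << 5 → word 0x01
ver:1 = 0 → 0x0 << 6 → word 0x01
chan:1 = 1 → 0x1 << 7 → word 0x81
word = 0x81 → little-endian bytes:
  [0]=0x81

81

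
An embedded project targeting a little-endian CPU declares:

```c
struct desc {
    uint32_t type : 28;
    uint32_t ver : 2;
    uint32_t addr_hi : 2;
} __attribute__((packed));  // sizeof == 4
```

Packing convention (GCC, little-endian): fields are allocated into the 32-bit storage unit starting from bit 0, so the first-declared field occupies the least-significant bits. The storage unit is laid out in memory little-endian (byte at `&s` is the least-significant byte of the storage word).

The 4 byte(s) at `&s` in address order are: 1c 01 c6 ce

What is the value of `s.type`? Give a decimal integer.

[0]=0x1c [1]=0x01 [2]=0xc6 [3]=0xce (little-endian) → word 0xcec6011c
type [0+:28] = (word>>0) & 0xfffffff = 247857436  ←
ver [28+:2] = (word>>28) & 0x3 = 0
addr_hi [30+:2] = (word>>30) & 0x3 = 3

247857436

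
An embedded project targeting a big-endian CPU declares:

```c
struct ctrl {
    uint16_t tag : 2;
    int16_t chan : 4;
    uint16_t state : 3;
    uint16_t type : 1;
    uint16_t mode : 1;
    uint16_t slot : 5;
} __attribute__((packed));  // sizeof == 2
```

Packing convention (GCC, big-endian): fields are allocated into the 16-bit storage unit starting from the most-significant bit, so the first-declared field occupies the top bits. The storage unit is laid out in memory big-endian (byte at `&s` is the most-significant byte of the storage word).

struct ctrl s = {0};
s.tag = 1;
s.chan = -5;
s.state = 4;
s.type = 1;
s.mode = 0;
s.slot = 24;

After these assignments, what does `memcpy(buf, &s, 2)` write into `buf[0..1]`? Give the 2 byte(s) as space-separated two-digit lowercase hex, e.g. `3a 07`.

6e 58

[14+:2] tag=1 & 0x3 = 0x1; word=0x4000
[10+:4] chan=-5 & 0xf = 0xb; word=0x6c00
[7+:3] state=4 & 0x7 = 0x4; word=0x6e00
[6+:1] type=1 & 0x1 = 0x1; word=0x6e40
[5+:1] mode=0 & 0x1 = 0x0; word=0x6e40
[0+:5] slot=24 & 0x1f = 0x18; word=0x6e58
word = 0x6e58 → big-endian bytes:
  [0]=0x6e  [1]=0x58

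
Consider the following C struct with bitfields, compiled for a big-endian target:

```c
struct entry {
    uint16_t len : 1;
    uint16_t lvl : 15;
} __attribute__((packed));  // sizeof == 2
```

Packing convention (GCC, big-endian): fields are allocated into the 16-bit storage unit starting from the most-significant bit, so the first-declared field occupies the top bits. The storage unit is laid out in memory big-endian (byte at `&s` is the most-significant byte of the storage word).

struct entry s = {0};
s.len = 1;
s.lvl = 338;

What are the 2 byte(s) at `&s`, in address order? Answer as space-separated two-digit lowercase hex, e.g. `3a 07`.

81 52

[15+:1] len=1 & 0x1 = 0x1; word=0x8000
[0+:15] lvl=338 & 0x7fff = 0x152; word=0x8152
word = 0x8152 → big-endian bytes:
  [0]=0x81  [1]=0x52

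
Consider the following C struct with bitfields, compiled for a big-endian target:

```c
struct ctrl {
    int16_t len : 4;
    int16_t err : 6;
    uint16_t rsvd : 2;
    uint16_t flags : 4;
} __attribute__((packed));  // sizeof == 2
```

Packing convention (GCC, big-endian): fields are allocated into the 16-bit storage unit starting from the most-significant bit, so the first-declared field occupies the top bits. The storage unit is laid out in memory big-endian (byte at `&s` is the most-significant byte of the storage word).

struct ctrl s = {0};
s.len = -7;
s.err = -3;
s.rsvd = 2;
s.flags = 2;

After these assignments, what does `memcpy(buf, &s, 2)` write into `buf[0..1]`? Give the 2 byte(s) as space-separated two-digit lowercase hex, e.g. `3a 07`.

9f 62

[12+:4] len=-7 & 0xf = 0x9; word=0x9000
[6+:6] err=-3 & 0x3f = 0x3d; word=0x9f40
[4+:2] rsvd=2 & 0x3 = 0x2; word=0x9f60
[0+:4] flags=2 & 0xf = 0x2; word=0x9f62
word = 0x9f62 → big-endian bytes:
  [0]=0x9f  [1]=0x62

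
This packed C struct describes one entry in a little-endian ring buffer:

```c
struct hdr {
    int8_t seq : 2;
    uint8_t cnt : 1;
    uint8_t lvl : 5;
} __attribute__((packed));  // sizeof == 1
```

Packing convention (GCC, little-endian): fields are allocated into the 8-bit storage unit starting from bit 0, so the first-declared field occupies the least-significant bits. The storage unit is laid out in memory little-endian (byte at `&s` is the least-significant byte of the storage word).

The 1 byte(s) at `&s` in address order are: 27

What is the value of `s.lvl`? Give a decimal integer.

[0]=0x27 (little-endian) → word 0x27
seq [0+:2] = (word>>0) & 0x3 = 3
cnt [2+:1] = (word>>2) & 0x1 = 1
lvl [3+:5] = (word>>3) & 0x1f = 4  ←

4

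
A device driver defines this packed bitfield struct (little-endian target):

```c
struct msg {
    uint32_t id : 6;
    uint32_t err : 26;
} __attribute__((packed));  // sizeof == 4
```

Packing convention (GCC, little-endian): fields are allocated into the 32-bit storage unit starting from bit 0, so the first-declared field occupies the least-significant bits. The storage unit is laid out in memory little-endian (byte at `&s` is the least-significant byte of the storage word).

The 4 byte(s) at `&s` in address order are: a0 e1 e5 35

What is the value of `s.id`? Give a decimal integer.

[0]=0xa0 [1]=0xe1 [2]=0xe5 [3]=0x35 (little-endian) → word 0x35e5e1a0
id:6 @ bit 0 → (0x35e5e1a0>>0)&0x3f = 0x20  ←
err:26 @ bit 6 → (0x35e5e1a0>>6)&0x3ffffff = 0xd79786

32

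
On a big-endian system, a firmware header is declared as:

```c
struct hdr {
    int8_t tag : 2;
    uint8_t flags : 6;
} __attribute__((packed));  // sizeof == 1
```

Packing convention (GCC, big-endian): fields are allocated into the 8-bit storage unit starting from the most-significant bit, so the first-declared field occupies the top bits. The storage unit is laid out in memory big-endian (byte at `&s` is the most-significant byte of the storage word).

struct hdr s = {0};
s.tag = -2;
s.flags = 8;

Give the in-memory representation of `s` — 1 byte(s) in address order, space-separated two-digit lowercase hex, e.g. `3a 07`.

88

tag (2b) val=-2 bits=0x2 at bit 6: 0x80
flags (6b) val=8 bits=0x8 at bit 0: 0x88
word = 0x88 → big-endian bytes:
  [0]=0x88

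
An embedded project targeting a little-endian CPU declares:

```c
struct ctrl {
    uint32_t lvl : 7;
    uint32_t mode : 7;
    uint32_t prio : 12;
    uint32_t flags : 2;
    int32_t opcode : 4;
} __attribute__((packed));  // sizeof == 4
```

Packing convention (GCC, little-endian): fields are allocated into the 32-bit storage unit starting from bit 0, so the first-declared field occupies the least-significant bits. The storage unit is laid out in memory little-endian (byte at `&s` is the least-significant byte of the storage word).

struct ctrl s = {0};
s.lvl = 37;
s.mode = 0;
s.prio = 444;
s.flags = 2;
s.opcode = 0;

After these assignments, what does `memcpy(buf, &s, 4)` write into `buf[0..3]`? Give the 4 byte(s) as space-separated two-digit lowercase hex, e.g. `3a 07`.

25 00 6f 08

[0+:7] lvl=37 & 0x7f = 0x25; word=0x00000025
[7+:7] mode=0 & 0x7f = 0x0; word=0x00000025
[14+:12] prio=444 & 0xfff = 0x1bc; word=0x006f0025
[26+:2] flags=2 & 0x3 = 0x2; word=0x086f0025
[28+:4] opcode=0 & 0xf = 0x0; word=0x086f0025
word = 0x086f0025 → little-endian bytes:
  [0]=0x25  [1]=0x00  [2]=0x6f  [3]=0x08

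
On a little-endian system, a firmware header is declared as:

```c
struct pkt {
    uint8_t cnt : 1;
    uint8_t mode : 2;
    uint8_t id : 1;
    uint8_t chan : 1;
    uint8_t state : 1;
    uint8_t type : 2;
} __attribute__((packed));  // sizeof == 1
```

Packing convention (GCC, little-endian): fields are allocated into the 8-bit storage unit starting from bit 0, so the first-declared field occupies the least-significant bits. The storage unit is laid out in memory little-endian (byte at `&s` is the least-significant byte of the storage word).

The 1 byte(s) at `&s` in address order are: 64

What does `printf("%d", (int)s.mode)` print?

[0]=0x64 (little-endian) → word 0x64
cnt:1 @ bit 0 → (0x64>>0)&0x1 = 0x0
mode:2 @ bit 1 → (0x64>>1)&0x3 = 0x2  ←
id:1 @ bit 3 → (0x64>>3)&0x1 = 0x0
chan:1 @ bit 4 → (0x64>>4)&0x1 = 0x0
state:1 @ bit 5 → (0x64>>5)&0x1 = 0x1
type:2 @ bit 6 → (0x64>>6)&0x3 = 0x1

2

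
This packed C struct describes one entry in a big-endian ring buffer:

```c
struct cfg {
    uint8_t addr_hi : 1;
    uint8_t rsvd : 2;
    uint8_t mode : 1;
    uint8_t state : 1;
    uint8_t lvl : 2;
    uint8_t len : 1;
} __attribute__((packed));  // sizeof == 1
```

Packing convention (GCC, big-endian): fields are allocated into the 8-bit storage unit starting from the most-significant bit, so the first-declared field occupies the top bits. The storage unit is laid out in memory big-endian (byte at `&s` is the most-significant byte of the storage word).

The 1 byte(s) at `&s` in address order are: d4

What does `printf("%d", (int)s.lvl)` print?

2

[0]=0xd4 (big-endian) → word 0xd4
addr_hi [7+:1] = (word>>7) & 0x1 = 1
rsvd [5+:2] = (word>>5) & 0x3 = 2
mode [4+:1] = (word>>4) & 0x1 = 1
state [3+:1] = (word>>3) & 0x1 = 0
lvl [1+:2] = (word>>1) & 0x3 = 2  ←
len [0+:1] = (word>>0) & 0x1 = 0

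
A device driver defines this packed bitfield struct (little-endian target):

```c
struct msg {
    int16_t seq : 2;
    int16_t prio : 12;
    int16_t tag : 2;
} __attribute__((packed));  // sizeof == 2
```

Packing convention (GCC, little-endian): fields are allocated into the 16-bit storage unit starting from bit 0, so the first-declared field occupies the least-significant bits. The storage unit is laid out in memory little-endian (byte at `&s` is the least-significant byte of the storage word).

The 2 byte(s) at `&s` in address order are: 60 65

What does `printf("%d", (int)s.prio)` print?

[0]=0x60 [1]=0x65 (little-endian) → word 0x6560
seq:2 @ bit 0 → (0x6560>>0)&0x3 = 0x0
prio:12 @ bit 2 → (0x6560>>2)&0xfff = 0x958  ←
tag:2 @ bit 14 → (0x6560>>14)&0x3 = 0x1
prio signed 12b, MSB=1: 2392 - 4096 = -1704

-1704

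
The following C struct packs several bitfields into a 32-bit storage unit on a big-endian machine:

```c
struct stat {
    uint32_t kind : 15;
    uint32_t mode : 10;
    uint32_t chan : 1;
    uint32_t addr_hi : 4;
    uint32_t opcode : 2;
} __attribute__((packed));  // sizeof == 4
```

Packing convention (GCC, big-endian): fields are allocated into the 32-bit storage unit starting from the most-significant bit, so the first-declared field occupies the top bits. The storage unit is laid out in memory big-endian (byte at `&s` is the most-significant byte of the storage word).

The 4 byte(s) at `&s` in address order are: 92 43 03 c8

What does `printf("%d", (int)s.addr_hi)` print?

2

[0]=0x92 [1]=0x43 [2]=0x03 [3]=0xc8 (big-endian) → word 0x924303c8
kind:15 @ bit 17 → (0x924303c8>>17)&0x7fff = 0x4921
mode:10 @ bit 7 → (0x924303c8>>7)&0x3ff = 0x207
chan:1 @ bit 6 → (0x924303c8>>6)&0x1 = 0x1
addr_hi:4 @ bit 2 → (0x924303c8>>2)&0xf = 0x2  ←
opcode:2 @ bit 0 → (0x924303c8>>0)&0x3 = 0x0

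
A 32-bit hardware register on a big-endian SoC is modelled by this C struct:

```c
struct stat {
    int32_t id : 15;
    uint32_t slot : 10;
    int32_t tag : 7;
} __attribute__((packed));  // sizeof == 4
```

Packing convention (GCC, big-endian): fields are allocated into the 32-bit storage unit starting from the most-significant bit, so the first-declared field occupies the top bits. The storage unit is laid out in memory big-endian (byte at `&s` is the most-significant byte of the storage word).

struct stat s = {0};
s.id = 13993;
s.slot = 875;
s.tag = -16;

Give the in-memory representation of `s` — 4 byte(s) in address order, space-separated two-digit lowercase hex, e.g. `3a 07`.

[17+:15] id=13993 & 0x7fff = 0x36a9; word=0x6d520000
[7+:10] slot=875 & 0x3ff = 0x36b; word=0x6d53b580
[0+:7] tag=-16 & 0x7f = 0x70; word=0x6d53b5f0
word = 0x6d53b5f0 → big-endian bytes:
  [0]=0x6d  [1]=0x53  [2]=0xb5  [3]=0xf0

6d 53 b5 f0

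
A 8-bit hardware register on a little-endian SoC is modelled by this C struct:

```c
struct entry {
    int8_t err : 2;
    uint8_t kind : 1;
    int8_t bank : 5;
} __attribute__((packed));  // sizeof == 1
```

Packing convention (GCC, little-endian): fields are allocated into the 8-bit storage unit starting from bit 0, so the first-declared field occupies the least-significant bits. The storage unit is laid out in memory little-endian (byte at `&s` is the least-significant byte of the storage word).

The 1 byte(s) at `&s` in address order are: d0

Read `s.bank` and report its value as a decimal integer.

-6

[0]=0xd0 (little-endian) → word 0xd0
err:2 @ bit 0 → (0xd0>>0)&0x3 = 0x0
kind:1 @ bit 2 → (0xd0>>2)&0x1 = 0x0
bank:5 @ bit 3 → (0xd0>>3)&0x1f = 0x1a  ←
bank signed 5b, MSB=1: 26 - 32 = -6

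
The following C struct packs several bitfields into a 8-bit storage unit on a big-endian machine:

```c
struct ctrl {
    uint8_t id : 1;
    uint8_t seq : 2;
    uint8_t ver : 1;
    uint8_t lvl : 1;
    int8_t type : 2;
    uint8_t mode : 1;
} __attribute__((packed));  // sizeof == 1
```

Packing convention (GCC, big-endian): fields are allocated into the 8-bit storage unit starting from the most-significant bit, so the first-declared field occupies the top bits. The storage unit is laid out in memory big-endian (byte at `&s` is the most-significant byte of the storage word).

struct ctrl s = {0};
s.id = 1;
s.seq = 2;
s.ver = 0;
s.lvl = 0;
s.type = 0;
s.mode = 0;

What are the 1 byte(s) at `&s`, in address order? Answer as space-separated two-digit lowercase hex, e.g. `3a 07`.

c0

id:1 = 1 → 0x1 << 7 → word 0x80
seq:2 = 2 → 0x2 << 5 → word 0xc0
ver:1 = 0 → 0x0 << 4 → word 0xc0
lvl:1 = 0 → 0x0 << 3 → word 0xc0
type:2 = 0 → 0x0 << 1 → word 0xc0
mode:1 = 0 → 0x0 << 0 → word 0xc0
word = 0xc0 → big-endian bytes:
  [0]=0xc0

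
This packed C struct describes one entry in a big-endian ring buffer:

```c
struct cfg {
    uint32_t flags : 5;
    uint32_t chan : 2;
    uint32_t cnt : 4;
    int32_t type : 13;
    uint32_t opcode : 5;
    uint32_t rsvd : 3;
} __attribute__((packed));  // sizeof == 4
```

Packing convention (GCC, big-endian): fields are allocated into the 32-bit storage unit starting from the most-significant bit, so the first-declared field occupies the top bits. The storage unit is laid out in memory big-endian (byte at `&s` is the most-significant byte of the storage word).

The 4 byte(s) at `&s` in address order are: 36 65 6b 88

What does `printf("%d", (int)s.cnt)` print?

3

[0]=0x36 [1]=0x65 [2]=0x6b [3]=0x88 (big-endian) → word 0x36656b88
flags:5 @ bit 27 → (0x36656b88>>27)&0x1f = 0x6
chan:2 @ bit 25 → (0x36656b88>>25)&0x3 = 0x3
cnt:4 @ bit 21 → (0x36656b88>>21)&0xf = 0x3  ←
type:13 @ bit 8 → (0x36656b88>>8)&0x1fff = 0x56b
opcode:5 @ bit 3 → (0x36656b88>>3)&0x1f = 0x11
rsvd:3 @ bit 0 → (0x36656b88>>0)&0x7 = 0x0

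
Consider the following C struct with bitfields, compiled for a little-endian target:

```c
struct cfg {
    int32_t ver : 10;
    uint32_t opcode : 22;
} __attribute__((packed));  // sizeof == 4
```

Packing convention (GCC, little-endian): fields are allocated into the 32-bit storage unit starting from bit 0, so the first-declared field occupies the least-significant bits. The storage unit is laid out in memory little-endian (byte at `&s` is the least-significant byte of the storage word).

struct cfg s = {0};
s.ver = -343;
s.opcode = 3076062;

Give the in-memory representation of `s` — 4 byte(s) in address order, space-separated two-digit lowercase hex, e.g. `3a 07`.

a9 7a bf bb

[0+:10] ver=-343 & 0x3ff = 0x2a9; word=0x000002a9
[10+:22] opcode=3076062 & 0x3fffff = 0x2eefde; word=0xbbbf7aa9
word = 0xbbbf7aa9 → little-endian bytes:
  [0]=0xa9  [1]=0x7a  [2]=0xbf  [3]=0xbb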